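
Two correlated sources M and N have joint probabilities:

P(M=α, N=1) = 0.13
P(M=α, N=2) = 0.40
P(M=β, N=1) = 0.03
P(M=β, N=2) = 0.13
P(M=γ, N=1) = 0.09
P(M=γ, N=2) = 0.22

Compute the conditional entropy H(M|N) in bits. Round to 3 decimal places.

1.428 bits

Chain rule: H(M|N) = H(M,N) − H(N).
Marginals: p(M) = (0.5300, 0.1600, 0.3100), p(N) = (0.2500, 0.7500).
H(M,N) = 2.2391 bits; H(N) = 0.8113 bits.
H(M|N) = 2.2391 − 0.8113 = 1.428 bits.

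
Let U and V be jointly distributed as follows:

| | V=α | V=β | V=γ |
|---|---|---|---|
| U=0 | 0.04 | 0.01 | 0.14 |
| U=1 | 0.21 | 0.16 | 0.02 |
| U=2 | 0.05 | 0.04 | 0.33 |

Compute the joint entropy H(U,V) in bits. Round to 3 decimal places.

H(U,V) = −Σ p(x,y)·log₂ p(x,y) over all 9 cells.
  cell (0,α): −0.04·log₂0.04 = 0.1858
  cell (0,β): −0.01·log₂0.01 = 0.0664
  cell (0,γ): −0.14·log₂0.14 = 0.3971
  cell (1,α): −0.21·log₂0.21 = 0.4728
  cell (1,β): −0.16·log₂0.16 = 0.4230
  cell (1,γ): −0.02·log₂0.02 = 0.1129
  cell (2,α): −0.05·log₂0.05 = 0.2161
  cell (2,β): −0.04·log₂0.04 = 0.1858
  cell (2,γ): −0.33·log₂0.33 = 0.5278
Sum = 2.588 bits.

2.588 bits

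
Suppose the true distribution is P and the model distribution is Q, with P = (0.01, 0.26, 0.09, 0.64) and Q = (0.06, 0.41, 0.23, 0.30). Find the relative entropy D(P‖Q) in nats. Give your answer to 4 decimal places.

0.2641 nats

D(P‖Q) = Σ p·ln(p/q).
  0.01·ln(0.01/0.06) = -0.01792
  0.26·ln(0.26/0.41) = -0.11842
  0.09·ln(0.09/0.23) = -0.08444
  0.64·ln(0.64/0.30) = 0.48492
D(P‖Q) = 0.2641 nats.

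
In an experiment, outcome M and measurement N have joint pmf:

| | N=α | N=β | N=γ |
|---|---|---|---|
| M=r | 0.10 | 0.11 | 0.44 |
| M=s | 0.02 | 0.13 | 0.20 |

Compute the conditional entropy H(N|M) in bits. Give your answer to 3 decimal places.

1.229 bits

Marginals: p(M) = (0.6500, 0.3500), p(N) = (0.1200, 0.2400, 0.6400).
H(N|M) = Σ p(M) · H(N|M=·).
  M=r: p=0.6500, H(N|M=r) = 1.2302
  M=s: p=0.3500, H(N|M=s) = 1.2280
Weighted sum = 1.229 bits.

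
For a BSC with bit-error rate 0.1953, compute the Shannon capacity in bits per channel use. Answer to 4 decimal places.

Binary symmetric channel: C = 1 − h₂(ε) where h₂ is the binary entropy function.
h₂(0.1953) = −0.1953·log₂0.1953 − 0.8047·log₂0.8047 = 0.7124.
C = 1 − 0.7124 = 0.2876 bits per channel use.

0.2876 bits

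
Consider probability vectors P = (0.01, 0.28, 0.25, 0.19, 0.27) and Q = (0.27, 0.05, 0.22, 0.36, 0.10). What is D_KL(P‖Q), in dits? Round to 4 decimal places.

0.2728 dits

D(P‖Q) = Σ p·log₁₀(p/q).
  0.01·log₁₀(0.01/0.27) = -0.01431
  0.28·log₁₀(0.28/0.05) = 0.20949
  0.25·log₁₀(0.25/0.22) = 0.01388
  0.19·log₁₀(0.19/0.36) = -0.05273
  0.27·log₁₀(0.27/0.10) = 0.11647
D(P‖Q) = 0.2728 dits.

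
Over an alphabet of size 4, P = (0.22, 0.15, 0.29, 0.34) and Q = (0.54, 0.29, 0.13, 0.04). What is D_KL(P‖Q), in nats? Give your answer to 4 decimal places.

0.6639 nats

D(P‖Q) = Σ p·ln(p/q).
  0.22·ln(0.22/0.54) = -0.19755
  0.15·ln(0.15/0.29) = -0.09889
  0.29·ln(0.29/0.13) = 0.23268
  0.34·ln(0.34/0.04) = 0.72762
D(P‖Q) = 0.6639 nats.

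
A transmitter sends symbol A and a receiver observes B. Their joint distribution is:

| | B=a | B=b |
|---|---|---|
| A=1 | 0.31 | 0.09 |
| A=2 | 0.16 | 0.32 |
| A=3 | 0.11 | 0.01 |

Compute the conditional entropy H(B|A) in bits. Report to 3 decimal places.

Chain rule: H(B|A) = H(A,B) − H(A).
Marginals: p(A) = (0.4000, 0.4800, 0.1200), p(B) = (0.5800, 0.4200).
H(A,B) = 2.2022 bits; H(A) = 1.4041 bits.
H(B|A) = 2.2022 − 1.4041 = 0.798 bits.

0.798 bits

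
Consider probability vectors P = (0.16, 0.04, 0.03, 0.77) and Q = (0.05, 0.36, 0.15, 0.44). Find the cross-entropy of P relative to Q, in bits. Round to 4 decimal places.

H(P,Q) = −Σ p·log₂ q.
  −0.16·log₂(0.05) = 0.69151
  −0.04·log₂(0.36) = 0.05896
  −0.03·log₂(0.15) = 0.08211
  −0.77·log₂(0.44) = 0.91201
H(P,Q) = 1.7446 bits.

1.7446 bits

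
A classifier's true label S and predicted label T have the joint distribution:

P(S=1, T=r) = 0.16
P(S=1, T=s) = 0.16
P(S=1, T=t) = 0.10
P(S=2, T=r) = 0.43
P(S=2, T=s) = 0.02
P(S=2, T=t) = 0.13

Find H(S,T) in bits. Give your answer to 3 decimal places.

H(S,T) = −Σ p(x,y)·log₂ p(x,y) over all 6 cells.
  cell (1,r): −0.16·log₂0.16 = 0.4230
  cell (1,s): −0.16·log₂0.16 = 0.4230
  cell (1,t): −0.10·log₂0.10 = 0.3322
  cell (2,r): −0.43·log₂0.43 = 0.5236
  cell (2,s): −0.02·log₂0.02 = 0.1129
  cell (2,t): −0.13·log₂0.13 = 0.3826
Sum = 2.197 bits.

2.197 bits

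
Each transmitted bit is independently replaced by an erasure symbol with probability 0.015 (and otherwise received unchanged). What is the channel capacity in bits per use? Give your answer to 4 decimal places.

0.9850 bits

Binary erasure channel: capacity C = 1 − ε.
C = 1 − 0.015 = 0.9850 bits per channel use.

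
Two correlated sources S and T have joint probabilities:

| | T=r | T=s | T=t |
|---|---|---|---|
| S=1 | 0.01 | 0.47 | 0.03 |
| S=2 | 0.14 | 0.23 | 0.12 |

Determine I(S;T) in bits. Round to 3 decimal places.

0.199 bits

Marginals: p(S) = (0.5100, 0.4900), p(T) = (0.1500, 0.7000, 0.1500).
I(S;T) = Σ p(x,y)·log₂[p(x,y)/(p(x)p(y))].
  (1,r): 0.01·log₂(0.1307) = -0.0294
  (1,s): 0.47·log₂(1.3165) = 0.1865
  (1,t): 0.03·log₂(0.3922) = -0.0405
  (2,r): 0.14·log₂(1.9048) = 0.1301
  (2,s): 0.23·log₂(0.6706) = -0.1326
  (2,t): 0.12·log₂(1.6327) = 0.0849
Sum = 0.199 bits.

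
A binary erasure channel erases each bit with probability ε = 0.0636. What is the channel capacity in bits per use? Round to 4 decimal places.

Binary erasure channel: capacity C = 1 − ε.
C = 1 − 0.0636 = 0.9364 bits per channel use.

0.9364 bits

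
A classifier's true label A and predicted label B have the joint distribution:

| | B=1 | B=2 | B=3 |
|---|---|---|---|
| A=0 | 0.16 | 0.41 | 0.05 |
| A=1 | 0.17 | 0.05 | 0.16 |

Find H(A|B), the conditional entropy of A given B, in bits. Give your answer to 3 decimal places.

Chain rule: H(A|B) = H(A,B) − H(B).
Marginals: p(A) = (0.6200, 0.3800), p(B) = (0.3300, 0.4600, 0.2100).
H(A,B) = 2.2402 bits; H(B) = 1.5160 bits.
H(A|B) = 2.2402 − 1.5160 = 0.724 bits.

0.724 bits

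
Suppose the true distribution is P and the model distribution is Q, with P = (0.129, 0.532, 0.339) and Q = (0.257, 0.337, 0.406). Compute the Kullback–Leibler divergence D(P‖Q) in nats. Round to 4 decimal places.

0.0928 nats

D(P‖Q) = Σ p·ln(p/q).
  0.129·ln(0.129/0.257) = -0.08892
  0.532·ln(0.532/0.337) = 0.24289
  0.339·ln(0.339/0.406) = -0.06114
D(P‖Q) = 0.0928 nats.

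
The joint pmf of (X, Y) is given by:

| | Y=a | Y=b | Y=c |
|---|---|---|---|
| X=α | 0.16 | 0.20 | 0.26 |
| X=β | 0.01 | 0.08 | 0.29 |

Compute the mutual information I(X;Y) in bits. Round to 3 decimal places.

0.113 bits

Marginals: p(X) = (0.6200, 0.3800), p(Y) = (0.1700, 0.2800, 0.5500).
I(X;Y) = H(X) + H(Y) − H(X,Y).
H(X) = 0.9580, H(Y) = 1.4232, H(X,Y) = 2.2685.
I(X;Y) = 0.9580 + 1.4232 − 2.2685 = 0.113 bits.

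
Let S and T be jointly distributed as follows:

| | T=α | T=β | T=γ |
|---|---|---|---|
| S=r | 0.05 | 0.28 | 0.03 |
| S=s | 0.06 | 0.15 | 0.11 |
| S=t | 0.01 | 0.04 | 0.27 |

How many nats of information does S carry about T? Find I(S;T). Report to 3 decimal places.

0.236 nats

Marginals: p(S) = (0.3600, 0.3200, 0.3200), p(T) = (0.1200, 0.4700, 0.4100).
I(S;T) = H(S) + H(T) − H(S,T).
H(S) = 1.0970, H(T) = 0.9748, H(S,T) = 1.8359.
I(S;T) = 1.0970 + 0.9748 − 1.8359 = 0.236 nats.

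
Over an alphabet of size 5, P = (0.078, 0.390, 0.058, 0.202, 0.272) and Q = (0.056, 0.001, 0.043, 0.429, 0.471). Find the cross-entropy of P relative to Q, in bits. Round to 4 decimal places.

H(P,Q) = −Σ p·log₂ q.
  −0.078·log₂(0.056) = 0.32436
  −0.390·log₂(0.001) = 3.88666
  −0.058·log₂(0.043) = 0.26329
  −0.202·log₂(0.429) = 0.24663
  −0.272·log₂(0.471) = 0.29545
H(P,Q) = 5.0164 bits.

5.0164 bits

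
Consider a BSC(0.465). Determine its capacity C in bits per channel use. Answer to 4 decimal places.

0.0035 bits

Binary symmetric channel: C = 1 − h₂(ε) where h₂ is the binary entropy function.
h₂(0.465) = −0.465·log₂0.465 − 0.535·log₂0.535 = 0.9965.
C = 1 − 0.9965 = 0.0035 bits per channel use.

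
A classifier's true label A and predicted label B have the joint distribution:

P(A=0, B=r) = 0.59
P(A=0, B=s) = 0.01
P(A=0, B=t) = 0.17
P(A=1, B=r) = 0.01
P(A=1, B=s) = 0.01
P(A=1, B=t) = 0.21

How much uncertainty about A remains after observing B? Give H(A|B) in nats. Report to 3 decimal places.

Marginals: p(A) = (0.7700, 0.2300), p(B) = (0.6000, 0.0200, 0.3800).
H(A|B) = Σ p(B) · H(A|B=·).
  B=r: p=0.6000, H(A|B=r) = 0.0848
  B=s: p=0.0200, H(A|B=s) = 0.6931
  B=t: p=0.3800, H(A|B=t) = 0.6876
Weighted sum = 0.326 nats.

0.326 nats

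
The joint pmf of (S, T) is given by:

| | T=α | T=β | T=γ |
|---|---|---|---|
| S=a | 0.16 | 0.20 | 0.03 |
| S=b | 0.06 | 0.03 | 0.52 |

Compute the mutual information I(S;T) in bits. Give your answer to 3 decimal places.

0.482 bits

Marginals: p(S) = (0.3900, 0.6100), p(T) = (0.2200, 0.2300, 0.5500).
I(S;T) = H(S) + H(T) − H(S,T).
H(S) = 0.9648, H(T) = 1.4426, H(S,T) = 1.9250.
I(S;T) = 0.9648 + 1.4426 − 1.9250 = 0.482 bits.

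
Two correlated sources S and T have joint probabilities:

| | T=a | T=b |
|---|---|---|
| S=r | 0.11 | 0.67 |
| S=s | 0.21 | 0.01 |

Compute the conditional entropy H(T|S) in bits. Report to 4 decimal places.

Chain rule: H(T|S) = H(S,T) − H(S).
Marginals: p(S) = (0.7800, 0.2200), p(T) = (0.3200, 0.6800).
H(S,T) = 1.2767 bits; H(S) = 0.7602 bits.
H(T|S) = 1.2767 − 0.7602 = 0.5165 bits.

0.5165 bits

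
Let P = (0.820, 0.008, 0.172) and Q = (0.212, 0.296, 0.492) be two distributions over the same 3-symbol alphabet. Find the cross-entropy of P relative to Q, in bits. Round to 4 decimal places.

H(P,Q) = −Σ p·log₂ q.
  −0.820·log₂(0.212) = 1.83505
  −0.008·log₂(0.296) = 0.01405
  −0.172·log₂(0.492) = 0.17600
H(P,Q) = 2.0251 bits.

2.0251 bits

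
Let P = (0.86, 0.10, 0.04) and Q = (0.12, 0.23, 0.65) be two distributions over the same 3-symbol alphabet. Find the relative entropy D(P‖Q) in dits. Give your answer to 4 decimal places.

0.6510 dits

D(P‖Q) = Σ p·log₁₀(p/q).
  0.86·log₁₀(0.86/0.12) = 0.73557
  0.10·log₁₀(0.10/0.23) = -0.03617
  0.04·log₁₀(0.04/0.65) = -0.04843
D(P‖Q) = 0.6510 dits.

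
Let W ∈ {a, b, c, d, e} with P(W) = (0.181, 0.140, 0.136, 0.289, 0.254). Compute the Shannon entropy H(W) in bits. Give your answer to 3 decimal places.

2.255 bits

H(W) = −Σ p·log₂ p.
  −(0.181)·log₂(0.181) = 0.4463
  −(0.140)·log₂(0.140) = 0.3971
  −(0.136)·log₂(0.136) = 0.3915
  −(0.289)·log₂(0.289) = 0.5176
  −(0.254)·log₂(0.254) = 0.5022
Sum: 0.4463 + 0.3971 + 0.3915 + 0.5176 + 0.5022 = 2.255 bits.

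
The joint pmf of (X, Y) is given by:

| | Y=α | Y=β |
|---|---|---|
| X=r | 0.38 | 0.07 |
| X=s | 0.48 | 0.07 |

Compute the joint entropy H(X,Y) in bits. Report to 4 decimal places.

H(X,Y) = −Σ p(x,y)·log₂ p(x,y) over all 4 cells.
  cell (r,α): −0.38·log₂0.38 = 0.53045
  cell (r,β): −0.07·log₂0.07 = 0.26856
  cell (s,α): −0.48·log₂0.48 = 0.50827
  cell (s,β): −0.07·log₂0.07 = 0.26856
Sum = 1.5758 bits.

1.5758 bits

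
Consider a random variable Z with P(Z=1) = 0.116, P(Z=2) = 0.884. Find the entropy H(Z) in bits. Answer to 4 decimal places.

0.5178 bits

H(Z) = −Σ p·log₂ p.
  −(0.116)·log₂(0.116) = 0.36051
  −(0.884)·log₂(0.884) = 0.15725
Sum: 0.36051 + 0.15725 = 0.5178 bits.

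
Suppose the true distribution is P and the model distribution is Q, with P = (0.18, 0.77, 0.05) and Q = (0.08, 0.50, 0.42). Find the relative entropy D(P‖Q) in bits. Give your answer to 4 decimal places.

0.5367 bits

D(P‖Q) = Σ p·log₂(p/q).
  0.18·log₂(0.18/0.08) = 0.21059
  0.77·log₂(0.77/0.50) = 0.47966
  0.05·log₂(0.05/0.42) = -0.15352
D(P‖Q) = 0.5367 bits.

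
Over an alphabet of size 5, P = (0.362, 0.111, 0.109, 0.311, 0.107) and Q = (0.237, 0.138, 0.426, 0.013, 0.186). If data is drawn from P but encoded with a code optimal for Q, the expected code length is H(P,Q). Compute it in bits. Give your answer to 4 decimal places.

3.4114 bits

H(P,Q) = −Σ p·log₂ q.
  −0.362·log₂(0.237) = 0.75189
  −0.111·log₂(0.138) = 0.31716
  −0.109·log₂(0.426) = 0.13419
  −0.311·log₂(0.013) = 1.94852
  −0.107·log₂(0.186) = 0.25965
H(P,Q) = 3.4114 bits.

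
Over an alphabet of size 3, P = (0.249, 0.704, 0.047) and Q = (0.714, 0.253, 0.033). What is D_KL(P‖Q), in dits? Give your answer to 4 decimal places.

0.2062 dits

D(P‖Q) = Σ p·log₁₀(p/q).
  0.249·log₁₀(0.249/0.714) = -0.11392
  0.704·log₁₀(0.704/0.253) = 0.31289
  0.047·log₁₀(0.047/0.033) = 0.00722
D(P‖Q) = 0.2062 dits.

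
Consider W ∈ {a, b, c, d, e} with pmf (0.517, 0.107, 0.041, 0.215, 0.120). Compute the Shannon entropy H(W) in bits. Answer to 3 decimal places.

H(W) = −Σ p·log₂ p.
  −(0.517)·log₂(0.517) = 0.4921
  −(0.107)·log₂(0.107) = 0.3450
  −(0.041)·log₂(0.041) = 0.1889
  −(0.215)·log₂(0.215) = 0.4768
  −(0.120)·log₂(0.120) = 0.3671
Sum: 0.4921 + 0.3450 + 0.1889 + 0.4768 + 0.3671 = 1.870 bits.

1.870 bits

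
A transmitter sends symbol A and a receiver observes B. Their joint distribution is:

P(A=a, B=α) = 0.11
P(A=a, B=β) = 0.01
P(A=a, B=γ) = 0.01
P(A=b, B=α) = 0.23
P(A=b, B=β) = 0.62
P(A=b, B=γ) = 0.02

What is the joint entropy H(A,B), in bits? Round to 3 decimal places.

1.511 bits

H(A,B) = −Σ p(x,y)·log₂ p(x,y) over all 6 cells.
  cell (a,α): −0.11·log₂0.11 = 0.3503
  cell (a,β): −0.01·log₂0.01 = 0.0664
  cell (a,γ): −0.01·log₂0.01 = 0.0664
  cell (b,α): −0.23·log₂0.23 = 0.4877
  cell (b,β): −0.62·log₂0.62 = 0.4276
  cell (b,γ): −0.02·log₂0.02 = 0.1129
Sum = 1.511 bits.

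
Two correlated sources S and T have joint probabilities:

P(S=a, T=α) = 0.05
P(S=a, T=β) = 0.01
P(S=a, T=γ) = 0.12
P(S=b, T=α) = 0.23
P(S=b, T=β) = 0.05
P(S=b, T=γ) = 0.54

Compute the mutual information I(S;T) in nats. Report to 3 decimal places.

0.000 nats

Marginals: p(S) = (0.1800, 0.8200), p(T) = (0.2800, 0.0600, 0.6600).
I(S;T) = Σ p(x,y)·ln[p(x,y)/(p(x)p(y))].
  (a,α): 0.05·ln(0.9921) = -0.0004
  (a,β): 0.01·ln(0.9259) = -0.0008
  (a,γ): 0.12·ln(1.0101) = 0.0012
  (b,α): 0.23·ln(1.0017) = 0.0004
  (b,β): 0.05·ln(1.0163) = 0.0008
  (b,γ): 0.54·ln(0.9978) = -0.0012
Sum = 0.000 nats.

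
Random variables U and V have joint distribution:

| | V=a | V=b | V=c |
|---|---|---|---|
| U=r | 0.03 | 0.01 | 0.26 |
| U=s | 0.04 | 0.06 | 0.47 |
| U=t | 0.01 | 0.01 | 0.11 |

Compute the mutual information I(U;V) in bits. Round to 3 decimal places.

Marginals: p(U) = (0.3000, 0.5700, 0.1300), p(V) = (0.0800, 0.0800, 0.8400).
I(U;V) = H(U) + H(V) − H(U,V).
H(U) = 1.3660, H(V) = 0.7943, H(U,V) = 2.1479.
I(U;V) = 1.3660 + 0.7943 − 2.1479 = 0.012 bits.

0.012 bits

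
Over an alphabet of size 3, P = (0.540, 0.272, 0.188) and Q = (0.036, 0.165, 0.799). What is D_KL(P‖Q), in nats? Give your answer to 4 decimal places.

D(P‖Q) = Σ p·ln(p/q).
  0.540·ln(0.540/0.036) = 1.46235
  0.272·ln(0.272/0.165) = 0.13596
  0.188·ln(0.188/0.799) = -0.27202
D(P‖Q) = 1.3263 nats.

1.3263 nats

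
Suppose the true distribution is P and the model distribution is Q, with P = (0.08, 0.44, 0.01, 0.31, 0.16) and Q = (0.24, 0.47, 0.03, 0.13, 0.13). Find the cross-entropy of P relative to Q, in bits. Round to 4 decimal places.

2.0780 bits

H(P,Q) = −Σ p·log₂ q.
  −0.08·log₂(0.24) = 0.16471
  −0.44·log₂(0.47) = 0.47928
  −0.01·log₂(0.03) = 0.05059
  −0.31·log₂(0.13) = 0.91246
  −0.16·log₂(0.13) = 0.47095
H(P,Q) = 2.0780 bits.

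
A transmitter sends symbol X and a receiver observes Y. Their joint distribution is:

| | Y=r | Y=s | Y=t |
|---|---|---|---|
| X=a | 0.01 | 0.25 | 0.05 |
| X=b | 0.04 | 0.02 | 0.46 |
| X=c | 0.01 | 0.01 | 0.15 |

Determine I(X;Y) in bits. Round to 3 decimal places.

Marginals: p(X) = (0.3100, 0.5200, 0.1700), p(Y) = (0.0600, 0.2800, 0.6600).
I(X;Y) = Σ p(x,y)·log₂[p(x,y)/(p(x)p(y))].
  (a,r): 0.01·log₂(0.5376) = -0.0090
  (a,s): 0.25·log₂(2.8802) = 0.3815
  (a,t): 0.05·log₂(0.2444) = -0.1016
  (b,r): 0.04·log₂(1.2821) = 0.0143
  (b,s): 0.02·log₂(0.1374) = -0.0573
  (b,t): 0.46·log₂(1.3403) = 0.1944
  (c,r): 0.01·log₂(0.9804) = -0.0003
  (c,s): 0.01·log₂(0.2101) = -0.0225
  (c,t): 0.15·log₂(1.3369) = 0.0628
Sum = 0.462 bits.

0.462 bits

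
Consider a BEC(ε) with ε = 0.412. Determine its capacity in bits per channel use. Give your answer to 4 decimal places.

0.5880 bits

Binary erasure channel: capacity C = 1 − ε.
C = 1 − 0.412 = 0.5880 bits per channel use.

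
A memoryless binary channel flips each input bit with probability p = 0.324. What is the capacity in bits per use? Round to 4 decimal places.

0.0913 bits

Binary symmetric channel: C = 1 − h₂(ε) where h₂ is the binary entropy function.
h₂(0.324) = −0.324·log₂0.324 − 0.676·log₂0.676 = 0.9087.
C = 1 − 0.9087 = 0.0913 bits per channel use.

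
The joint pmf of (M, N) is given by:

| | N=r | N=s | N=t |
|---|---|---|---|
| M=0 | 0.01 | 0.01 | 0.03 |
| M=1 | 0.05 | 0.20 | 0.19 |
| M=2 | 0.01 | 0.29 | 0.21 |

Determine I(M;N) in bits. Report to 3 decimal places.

Marginals: p(M) = (0.0500, 0.4400, 0.5100), p(N) = (0.0700, 0.5000, 0.4300).
I(M;N) = Σ p(x,y)·log₂[p(x,y)/(p(x)p(y))].
  (0,r): 0.01·log₂(2.8571) = 0.0151
  (0,s): 0.01·log₂(0.4000) = -0.0132
  (0,t): 0.03·log₂(1.3953) = 0.0144
  (1,r): 0.05·log₂(1.6234) = 0.0349
  (1,s): 0.20·log₂(0.9091) = -0.0275
  (1,t): 0.19·log₂(1.0042) = 0.0012
  (2,r): 0.01·log₂(0.2801) = -0.0184
  (2,s): 0.29·log₂(1.1373) = 0.0538
  (2,t): 0.21·log₂(0.9576) = -0.0131
Sum = 0.047 bits.

0.047 bits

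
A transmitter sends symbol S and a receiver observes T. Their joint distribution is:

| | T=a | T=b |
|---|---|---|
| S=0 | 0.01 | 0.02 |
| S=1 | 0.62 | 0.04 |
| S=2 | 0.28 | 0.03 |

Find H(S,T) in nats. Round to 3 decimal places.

H(S,T) = −Σ p(x,y)·ln p(x,y) over all 6 cells.
  cell (0,a): −0.01·ln0.01 = 0.0461
  cell (0,b): −0.02·ln0.02 = 0.0782
  cell (1,a): −0.62·ln0.62 = 0.2964
  cell (1,b): −0.04·ln0.04 = 0.1288
  cell (2,a): −0.28·ln0.28 = 0.3564
  cell (2,b): −0.03·ln0.03 = 0.1052
Sum = 1.011 nats.

1.011 nats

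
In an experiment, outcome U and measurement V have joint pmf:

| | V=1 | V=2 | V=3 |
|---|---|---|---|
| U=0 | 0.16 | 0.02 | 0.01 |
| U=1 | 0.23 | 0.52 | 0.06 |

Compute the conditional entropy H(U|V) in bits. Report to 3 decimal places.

Chain rule: H(U|V) = H(U,V) − H(V).
Marginals: p(U) = (0.1900, 0.8100), p(V) = (0.3900, 0.5400, 0.0700).
H(U,V) = 1.8241 bits; H(V) = 1.2784 bits.
H(U|V) = 1.8241 − 1.2784 = 0.546 bits.

0.546 bits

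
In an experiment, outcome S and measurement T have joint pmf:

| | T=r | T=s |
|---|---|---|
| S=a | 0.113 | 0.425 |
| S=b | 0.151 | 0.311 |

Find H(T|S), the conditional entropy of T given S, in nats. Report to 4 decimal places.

0.5685 nats

Marginals: p(S) = (0.5380, 0.4620), p(T) = (0.2640, 0.7360).
H(T|S) = Σ p(S) · H(T|S=·).
  S=a: p=0.5380, H(T|S=a) = 0.5140
  S=b: p=0.4620, H(T|S=b) = 0.6319
Weighted sum = 0.5685 nats.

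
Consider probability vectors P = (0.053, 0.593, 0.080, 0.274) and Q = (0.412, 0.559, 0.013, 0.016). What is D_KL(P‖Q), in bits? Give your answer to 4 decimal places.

D(P‖Q) = Σ p·log₂(p/q).
  0.053·log₂(0.053/0.412) = -0.15680
  0.593·log₂(0.593/0.559) = 0.05051
  0.080·log₂(0.080/0.013) = 0.20972
  0.274·log₂(0.274/0.016) = 1.12286
D(P‖Q) = 1.2263 bits.

1.2263 bits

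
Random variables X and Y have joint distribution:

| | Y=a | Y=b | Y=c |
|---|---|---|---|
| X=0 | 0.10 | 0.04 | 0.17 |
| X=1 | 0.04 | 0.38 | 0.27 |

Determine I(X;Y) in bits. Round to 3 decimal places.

0.158 bits

Marginals: p(X) = (0.3100, 0.6900), p(Y) = (0.1400, 0.4200, 0.4400).
I(X;Y) = H(X) + H(Y) − H(X,Y).
H(X) = 0.8932, H(Y) = 1.4439, H(X,Y) = 2.1788.
I(X;Y) = 0.8932 + 1.4439 − 2.1788 = 0.158 bits.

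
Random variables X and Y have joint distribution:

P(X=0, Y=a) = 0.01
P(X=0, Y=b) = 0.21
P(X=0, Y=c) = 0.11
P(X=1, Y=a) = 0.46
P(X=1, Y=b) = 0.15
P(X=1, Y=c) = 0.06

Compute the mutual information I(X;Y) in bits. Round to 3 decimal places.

Marginals: p(X) = (0.3300, 0.6700), p(Y) = (0.4700, 0.3600, 0.1700).
I(X;Y) = Σ p(x,y)·log₂[p(x,y)/(p(x)p(y))].
  (0,a): 0.01·log₂(0.0645) = -0.0396
  (0,b): 0.21·log₂(1.7677) = 0.1726
  (0,c): 0.11·log₂(1.9608) = 0.1069
  (1,a): 0.46·log₂(1.4608) = 0.2515
  (1,b): 0.15·log₂(0.6219) = -0.1028
  (1,c): 0.06·log₂(0.5268) = -0.0555
Sum = 0.333 bits.

0.333 bits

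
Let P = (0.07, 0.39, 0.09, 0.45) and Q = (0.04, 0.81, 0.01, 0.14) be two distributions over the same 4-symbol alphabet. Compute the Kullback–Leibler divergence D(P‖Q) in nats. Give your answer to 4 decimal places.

0.4773 nats

D(P‖Q) = Σ p·ln(p/q).
  0.07·ln(0.07/0.04) = 0.03917
  0.39·ln(0.39/0.81) = -0.28505
  0.09·ln(0.09/0.01) = 0.19775
  0.45·ln(0.45/0.14) = 0.52542
D(P‖Q) = 0.4773 nats.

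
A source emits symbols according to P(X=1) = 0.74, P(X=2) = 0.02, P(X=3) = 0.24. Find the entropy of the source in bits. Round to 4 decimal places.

0.9285 bits

H(X) = −Σ p·log₂ p.
  −(0.74)·log₂(0.74) = 0.32146
  −(0.02)·log₂(0.02) = 0.11288
  −(0.24)·log₂(0.24) = 0.49413
Sum: 0.32146 + 0.11288 + 0.49413 = 0.9285 bits.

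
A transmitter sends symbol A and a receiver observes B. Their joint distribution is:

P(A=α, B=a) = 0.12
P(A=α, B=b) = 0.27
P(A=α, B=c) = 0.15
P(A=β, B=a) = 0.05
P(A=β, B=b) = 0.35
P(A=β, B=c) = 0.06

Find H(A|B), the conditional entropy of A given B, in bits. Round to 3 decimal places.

0.942 bits

Marginals: p(A) = (0.5400, 0.4600), p(B) = (0.1700, 0.6200, 0.2100).
H(A|B) = Σ p(B) · H(A|B=·).
  B=a: p=0.1700, H(A|B=a) = 0.8740
  B=b: p=0.6200, H(A|B=b) = 0.9880
  B=c: p=0.2100, H(A|B=c) = 0.8631
Weighted sum = 0.942 bits.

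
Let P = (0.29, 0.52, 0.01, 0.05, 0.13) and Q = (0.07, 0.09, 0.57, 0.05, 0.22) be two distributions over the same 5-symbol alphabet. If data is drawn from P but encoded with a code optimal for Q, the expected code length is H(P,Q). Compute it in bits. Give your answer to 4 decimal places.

H(P,Q) = −Σ p·log₂ q.
  −0.29·log₂(0.07) = 1.11259
  −0.52·log₂(0.09) = 1.80644
  −0.01·log₂(0.57) = 0.00811
  −0.05·log₂(0.05) = 0.21610
  −0.13·log₂(0.22) = 0.28398
H(P,Q) = 3.4272 bits.

3.4272 bits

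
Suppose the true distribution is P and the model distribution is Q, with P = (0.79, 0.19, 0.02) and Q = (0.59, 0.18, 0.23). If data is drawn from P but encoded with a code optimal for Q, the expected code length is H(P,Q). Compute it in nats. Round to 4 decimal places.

H(P,Q) = −Σ p·ln q.
  −0.79·ln(0.59) = 0.41683
  −0.19·ln(0.18) = 0.32581
  −0.02·ln(0.23) = 0.02939
H(P,Q) = 0.7720 nats.

0.7720 nats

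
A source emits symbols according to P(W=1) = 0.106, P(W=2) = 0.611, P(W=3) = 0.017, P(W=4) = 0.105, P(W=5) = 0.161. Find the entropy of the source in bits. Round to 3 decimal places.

1.643 bits

H(W) = −Σ p·log₂ p.
  −(0.106)·log₂(0.106) = 0.3432
  −(0.611)·log₂(0.611) = 0.4343
  −(0.017)·log₂(0.017) = 0.0999
  −(0.105)·log₂(0.105) = 0.3414
  −(0.161)·log₂(0.161) = 0.4242
Sum: 0.3432 + 0.4343 + 0.0999 + 0.3414 + 0.4242 = 1.643 bits.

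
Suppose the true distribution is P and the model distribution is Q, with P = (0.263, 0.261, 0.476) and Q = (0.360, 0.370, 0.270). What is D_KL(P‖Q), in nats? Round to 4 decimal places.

D(P‖Q) = Σ p·ln(p/q).
  0.263·ln(0.263/0.360) = -0.08257
  0.261·ln(0.261/0.370) = -0.09108
  0.476·ln(0.476/0.270) = 0.26989
D(P‖Q) = 0.0962 nats.

0.0962 nats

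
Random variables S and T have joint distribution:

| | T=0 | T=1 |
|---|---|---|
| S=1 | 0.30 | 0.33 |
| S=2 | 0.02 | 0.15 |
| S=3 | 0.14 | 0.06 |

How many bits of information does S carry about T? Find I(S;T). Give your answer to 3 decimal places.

Marginals: p(S) = (0.6300, 0.1700, 0.2000), p(T) = (0.4600, 0.5400).
I(S;T) = Σ p(x,y)·log₂[p(x,y)/(p(x)p(y))].
  (1,0): 0.30·log₂(1.0352) = 0.0150
  (1,1): 0.33·log₂(0.9700) = -0.0145
  (2,0): 0.02·log₂(0.2558) = -0.0393
  (2,1): 0.15·log₂(1.6340) = 0.1063
  (3,0): 0.14·log₂(1.5217) = 0.0848
  (3,1): 0.06·log₂(0.5556) = -0.0509
Sum = 0.101 bits.

0.101 bits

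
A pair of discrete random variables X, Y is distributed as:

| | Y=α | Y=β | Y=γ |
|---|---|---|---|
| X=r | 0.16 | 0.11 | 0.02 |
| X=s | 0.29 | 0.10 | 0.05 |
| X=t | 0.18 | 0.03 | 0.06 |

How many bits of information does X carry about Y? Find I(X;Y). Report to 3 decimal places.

0.053 bits

Marginals: p(X) = (0.2900, 0.4400, 0.2700), p(Y) = (0.6300, 0.2400, 0.1300).
I(X;Y) = Σ p(x,y)·log₂[p(x,y)/(p(x)p(y))].
  (r,α): 0.16·log₂(0.8758) = -0.0306
  (r,β): 0.11·log₂(1.5805) = 0.0726
  (r,γ): 0.02·log₂(0.5305) = -0.0183
  (s,α): 0.29·log₂(1.0462) = 0.0189
  (s,β): 0.10·log₂(0.9470) = -0.0079
  (s,γ): 0.05·log₂(0.8741) = -0.0097
  (t,α): 0.18·log₂(1.0582) = 0.0147
  (t,β): 0.03·log₂(0.4630) = -0.0333
  (t,γ): 0.06·log₂(1.7094) = 0.0464
Sum = 0.053 bits.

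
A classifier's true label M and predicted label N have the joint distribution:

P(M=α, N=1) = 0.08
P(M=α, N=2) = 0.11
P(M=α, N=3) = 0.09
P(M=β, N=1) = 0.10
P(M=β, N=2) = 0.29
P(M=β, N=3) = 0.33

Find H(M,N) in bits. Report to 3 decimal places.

2.332 bits

H(M,N) = −Σ p(x,y)·log₂ p(x,y) over all 6 cells.
  cell (α,1): −0.08·log₂0.08 = 0.2915
  cell (α,2): −0.11·log₂0.11 = 0.3503
  cell (α,3): −0.09·log₂0.09 = 0.3127
  cell (β,1): −0.10·log₂0.10 = 0.3322
  cell (β,2): −0.29·log₂0.29 = 0.5179
  cell (β,3): −0.33·log₂0.33 = 0.5278
Sum = 2.332 bits.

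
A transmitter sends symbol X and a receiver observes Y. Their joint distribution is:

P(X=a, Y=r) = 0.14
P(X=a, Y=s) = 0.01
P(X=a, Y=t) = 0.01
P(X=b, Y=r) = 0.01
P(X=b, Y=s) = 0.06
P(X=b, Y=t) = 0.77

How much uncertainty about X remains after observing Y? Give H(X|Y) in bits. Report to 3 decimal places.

Chain rule: H(X|Y) = H(X,Y) − H(Y).
Marginals: p(X) = (0.1600, 0.8400), p(Y) = (0.1500, 0.0700, 0.7800).
H(X,Y) = 1.1303 bits; H(Y) = 0.9587 bits.
H(X|Y) = 1.1303 − 0.9587 = 0.172 bits.

0.172 bits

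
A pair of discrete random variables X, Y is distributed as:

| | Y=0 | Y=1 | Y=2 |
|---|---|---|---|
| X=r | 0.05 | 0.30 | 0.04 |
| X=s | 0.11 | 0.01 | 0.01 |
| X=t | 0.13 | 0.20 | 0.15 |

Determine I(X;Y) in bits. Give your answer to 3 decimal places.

Marginals: p(X) = (0.3900, 0.1300, 0.4800), p(Y) = (0.2900, 0.5100, 0.2000).
I(X;Y) = Σ p(x,y)·log₂[p(x,y)/(p(x)p(y))].
  (r,0): 0.05·log₂(0.4421) = -0.0589
  (r,1): 0.30·log₂(1.5083) = 0.1779
  (r,2): 0.04·log₂(0.5128) = -0.0385
  (s,0): 0.11·log₂(2.9178) = 0.1699
  (s,1): 0.01·log₂(0.1508) = -0.0273
  (s,2): 0.01·log₂(0.3846) = -0.0138
  (t,0): 0.13·log₂(0.9339) = -0.0128
  (t,1): 0.20·log₂(0.8170) = -0.0583
  (t,2): 0.15·log₂(1.5625) = 0.0966
Sum = 0.235 bits.

0.235 bits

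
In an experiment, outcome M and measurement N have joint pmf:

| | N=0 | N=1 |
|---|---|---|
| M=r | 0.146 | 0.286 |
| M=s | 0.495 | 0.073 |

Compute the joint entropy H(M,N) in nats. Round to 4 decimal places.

1.1781 nats

H(M,N) = −Σ p(x,y)·ln p(x,y) over all 4 cells.
  cell (r,0): −0.146·ln0.146 = 0.28093
  cell (r,1): −0.286·ln0.286 = 0.35800
  cell (s,0): −0.495·ln0.495 = 0.34808
  cell (s,1): −0.073·ln0.073 = 0.19106
Sum = 1.1781 nats.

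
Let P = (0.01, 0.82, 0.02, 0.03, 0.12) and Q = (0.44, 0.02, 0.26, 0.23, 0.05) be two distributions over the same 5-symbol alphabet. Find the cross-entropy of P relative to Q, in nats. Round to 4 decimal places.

3.6466 nats

H(P,Q) = −Σ p·ln q.
  −0.01·ln(0.44) = 0.00821
  −0.82·ln(0.02) = 3.20786
  −0.02·ln(0.26) = 0.02694
  −0.03·ln(0.23) = 0.04409
  −0.12·ln(0.05) = 0.35949
H(P,Q) = 3.6466 nats.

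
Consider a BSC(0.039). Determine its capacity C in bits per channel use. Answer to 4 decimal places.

0.7623 bits

Binary symmetric channel: C = 1 − h₂(ε) where h₂ is the binary entropy function.
h₂(0.039) = −0.039·log₂0.039 − 0.961·log₂0.961 = 0.2377.
C = 1 − 0.2377 = 0.7623 bits per channel use.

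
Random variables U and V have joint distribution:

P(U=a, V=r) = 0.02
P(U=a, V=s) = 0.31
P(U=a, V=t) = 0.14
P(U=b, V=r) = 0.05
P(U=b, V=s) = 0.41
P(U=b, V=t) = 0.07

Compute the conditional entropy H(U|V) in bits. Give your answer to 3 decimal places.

0.963 bits

Marginals: p(U) = (0.4700, 0.5300), p(V) = (0.0700, 0.7200, 0.2100).
H(U|V) = Σ p(V) · H(U|V=·).
  V=r: p=0.0700, H(U|V=r) = 0.8631
  V=s: p=0.7200, H(U|V=s) = 0.9860
  V=t: p=0.2100, H(U|V=t) = 0.9183
Weighted sum = 0.963 bits.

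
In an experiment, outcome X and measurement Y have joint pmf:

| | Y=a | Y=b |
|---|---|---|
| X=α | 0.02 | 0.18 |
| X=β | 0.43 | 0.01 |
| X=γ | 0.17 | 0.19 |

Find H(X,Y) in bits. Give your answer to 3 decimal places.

2.038 bits

H(X,Y) = −Σ p(x,y)·log₂ p(x,y) over all 6 cells.
  cell (α,a): −0.02·log₂0.02 = 0.1129
  cell (α,b): −0.18·log₂0.18 = 0.4453
  cell (β,a): −0.43·log₂0.43 = 0.5236
  cell (β,b): −0.01·log₂0.01 = 0.0664
  cell (γ,a): −0.17·log₂0.17 = 0.4346
  cell (γ,b): −0.19·log₂0.19 = 0.4552
Sum = 2.038 bits.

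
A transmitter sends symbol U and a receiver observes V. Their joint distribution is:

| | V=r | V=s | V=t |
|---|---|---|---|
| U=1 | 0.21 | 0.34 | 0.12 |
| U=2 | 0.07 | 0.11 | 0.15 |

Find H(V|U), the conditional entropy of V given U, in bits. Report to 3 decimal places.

Marginals: p(U) = (0.6700, 0.3300), p(V) = (0.2800, 0.4500, 0.2700).
H(V|U) = Σ p(U) · H(V|U=·).
  U=1: p=0.6700, H(V|U=1) = 1.4656
  U=2: p=0.3300, H(V|U=2) = 1.5199
Weighted sum = 1.484 bits.

1.484 bits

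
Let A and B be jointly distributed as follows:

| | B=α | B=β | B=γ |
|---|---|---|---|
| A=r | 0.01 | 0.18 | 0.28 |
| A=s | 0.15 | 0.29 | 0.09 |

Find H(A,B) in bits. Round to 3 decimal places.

2.267 bits

H(A,B) = −Σ p(x,y)·log₂ p(x,y) over all 6 cells.
  cell (r,α): −0.01·log₂0.01 = 0.0664
  cell (r,β): −0.18·log₂0.18 = 0.4453
  cell (r,γ): −0.28·log₂0.28 = 0.5142
  cell (s,α): −0.15·log₂0.15 = 0.4105
  cell (s,β): −0.29·log₂0.29 = 0.5179
  cell (s,γ): −0.09·log₂0.09 = 0.3127
Sum = 2.267 bits.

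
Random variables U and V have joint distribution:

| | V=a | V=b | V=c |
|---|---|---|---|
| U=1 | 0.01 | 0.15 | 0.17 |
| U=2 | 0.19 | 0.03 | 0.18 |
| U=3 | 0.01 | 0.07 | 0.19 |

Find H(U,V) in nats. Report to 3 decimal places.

H(U,V) = −Σ p(x,y)·ln p(x,y) over all 9 cells.
  cell (1,a): −0.01·ln0.01 = 0.0461
  cell (1,b): −0.15·ln0.15 = 0.2846
  cell (1,c): −0.17·ln0.17 = 0.3012
  cell (2,a): −0.19·ln0.19 = 0.3155
  cell (2,b): −0.03·ln0.03 = 0.1052
  cell (2,c): −0.18·ln0.18 = 0.3087
  cell (3,a): −0.01·ln0.01 = 0.0461
  cell (3,b): −0.07·ln0.07 = 0.1861
  cell (3,c): −0.19·ln0.19 = 0.3155
Sum = 1.909 nats.

1.909 nats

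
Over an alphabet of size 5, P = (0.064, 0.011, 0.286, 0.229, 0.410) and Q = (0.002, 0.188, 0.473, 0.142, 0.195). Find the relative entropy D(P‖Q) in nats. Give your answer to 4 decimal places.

0.4608 nats

D(P‖Q) = Σ p·ln(p/q).
  0.064·ln(0.064/0.002) = 0.22181
  0.011·ln(0.011/0.188) = -0.03122
  0.286·ln(0.286/0.473) = -0.14389
  0.229·ln(0.229/0.142) = 0.10944
  0.410·ln(0.410/0.195) = 0.30469
D(P‖Q) = 0.4608 nats.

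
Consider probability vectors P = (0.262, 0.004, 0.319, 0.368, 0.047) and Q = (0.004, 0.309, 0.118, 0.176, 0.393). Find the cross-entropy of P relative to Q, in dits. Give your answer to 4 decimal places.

1.2231 dits

H(P,Q) = −Σ p·log₁₀ q.
  −0.262·log₁₀(0.004) = 0.62826
  −0.004·log₁₀(0.309) = 0.00204
  −0.319·log₁₀(0.118) = 0.29607
  −0.368·log₁₀(0.176) = 0.27765
  −0.047·log₁₀(0.393) = 0.01906
H(P,Q) = 1.2231 dits.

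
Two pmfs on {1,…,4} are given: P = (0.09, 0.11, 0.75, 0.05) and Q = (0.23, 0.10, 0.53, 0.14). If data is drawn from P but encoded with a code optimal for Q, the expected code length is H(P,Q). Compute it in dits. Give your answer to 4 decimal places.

H(P,Q) = −Σ p·log₁₀ q.
  −0.09·log₁₀(0.23) = 0.05744
  −0.11·log₁₀(0.10) = 0.11000
  −0.75·log₁₀(0.53) = 0.20679
  −0.05·log₁₀(0.14) = 0.04269
H(P,Q) = 0.4169 dits.

0.4169 dits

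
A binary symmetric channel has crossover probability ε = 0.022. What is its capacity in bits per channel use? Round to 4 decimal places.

0.8475 bits

Binary symmetric channel: C = 1 − h₂(ε) where h₂ is the binary entropy function.
h₂(0.022) = −0.022·log₂0.022 − 0.978·log₂0.978 = 0.1525.
C = 1 − 0.1525 = 0.8475 bits per channel use.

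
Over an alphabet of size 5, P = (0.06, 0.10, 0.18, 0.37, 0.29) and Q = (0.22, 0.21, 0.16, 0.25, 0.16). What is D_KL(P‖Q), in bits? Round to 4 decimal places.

D(P‖Q) = Σ p·log₂(p/q).
  0.06·log₂(0.06/0.22) = -0.11247
  0.10·log₂(0.10/0.21) = -0.10704
  0.18·log₂(0.18/0.16) = 0.03059
  0.37·log₂(0.37/0.25) = 0.20927
  0.29·log₂(0.29/0.16) = 0.24881
D(P‖Q) = 0.2692 bits.

0.2692 bits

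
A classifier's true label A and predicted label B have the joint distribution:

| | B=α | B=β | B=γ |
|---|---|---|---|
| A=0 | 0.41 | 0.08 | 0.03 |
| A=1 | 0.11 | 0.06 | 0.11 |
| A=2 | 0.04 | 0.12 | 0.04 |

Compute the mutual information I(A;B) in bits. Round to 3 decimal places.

Marginals: p(A) = (0.5200, 0.2800, 0.2000), p(B) = (0.5600, 0.2600, 0.1800).
I(A;B) = Σ p(x,y)·log₂[p(x,y)/(p(x)p(y))].
  (0,α): 0.41·log₂(1.4080) = 0.2024
  (0,β): 0.08·log₂(0.5917) = -0.0606
  (0,γ): 0.03·log₂(0.3205) = -0.0492
  (1,α): 0.11·log₂(0.7015) = -0.0563
  (1,β): 0.06·log₂(0.8242) = -0.0167
  (1,γ): 0.11·log₂(2.1825) = 0.1239
  (2,α): 0.04·log₂(0.3571) = -0.0594
  (2,β): 0.12·log₂(2.3077) = 0.1448
  (2,γ): 0.04·log₂(1.1111) = 0.0061
Sum = 0.235 bits.

0.235 bits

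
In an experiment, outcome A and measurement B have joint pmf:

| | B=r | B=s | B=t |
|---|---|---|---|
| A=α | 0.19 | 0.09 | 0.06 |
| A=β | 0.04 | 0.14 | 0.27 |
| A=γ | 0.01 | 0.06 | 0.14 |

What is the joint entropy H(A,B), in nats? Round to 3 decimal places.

1.949 nats

H(A,B) = −Σ p(x,y)·ln p(x,y) over all 9 cells.
  cell (α,r): −0.19·ln0.19 = 0.3155
  cell (α,s): −0.09·ln0.09 = 0.2167
  cell (α,t): −0.06·ln0.06 = 0.1688
  cell (β,r): −0.04·ln0.04 = 0.1288
  cell (β,s): −0.14·ln0.14 = 0.2753
  cell (β,t): −0.27·ln0.27 = 0.3535
  cell (γ,r): −0.01·ln0.01 = 0.0461
  cell (γ,s): −0.06·ln0.06 = 0.1688
  cell (γ,t): −0.14·ln0.14 = 0.2753
Sum = 1.949 nats.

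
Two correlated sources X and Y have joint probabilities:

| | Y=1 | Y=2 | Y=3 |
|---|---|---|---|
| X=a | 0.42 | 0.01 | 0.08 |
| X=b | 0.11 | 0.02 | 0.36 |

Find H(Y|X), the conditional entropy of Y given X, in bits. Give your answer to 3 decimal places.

Chain rule: H(Y|X) = H(X,Y) − H(X).
Marginals: p(X) = (0.5100, 0.4900), p(Y) = (0.5300, 0.0300, 0.4400).
H(X,Y) = 1.8774 bits; H(X) = 0.9997 bits.
H(Y|X) = 1.8774 − 0.9997 = 0.878 bits.

0.878 bits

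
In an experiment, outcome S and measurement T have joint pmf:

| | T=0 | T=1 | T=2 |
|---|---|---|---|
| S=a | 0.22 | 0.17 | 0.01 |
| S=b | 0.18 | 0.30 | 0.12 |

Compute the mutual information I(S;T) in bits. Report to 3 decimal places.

0.079 bits

Marginals: p(S) = (0.4000, 0.6000), p(T) = (0.4000, 0.4700, 0.1300).
I(S;T) = H(S) + H(T) − H(S,T).
H(S) = 0.9710, H(T) = 1.4234, H(S,T) = 2.3151.
I(S;T) = 0.9710 + 1.4234 − 2.3151 = 0.079 bits.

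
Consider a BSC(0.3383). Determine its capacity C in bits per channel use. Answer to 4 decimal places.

0.0768 bits

Binary symmetric channel: C = 1 − h₂(ε) where h₂ is the binary entropy function.
h₂(0.3383) = −0.3383·log₂0.3383 − 0.6617·log₂0.6617 = 0.9232.
C = 1 − 0.9232 = 0.0768 bits per channel use.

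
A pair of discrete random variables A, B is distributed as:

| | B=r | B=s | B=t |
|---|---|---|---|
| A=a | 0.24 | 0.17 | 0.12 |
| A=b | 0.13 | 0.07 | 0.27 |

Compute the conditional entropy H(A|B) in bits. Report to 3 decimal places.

0.902 bits

Marginals: p(A) = (0.5300, 0.4700), p(B) = (0.3700, 0.2400, 0.3900).
H(A|B) = Σ p(B) · H(A|B=·).
  B=r: p=0.3700, H(A|B=r) = 0.9353
  B=s: p=0.2400, H(A|B=s) = 0.8709
  B=t: p=0.3900, H(A|B=t) = 0.8905
Weighted sum = 0.902 bits.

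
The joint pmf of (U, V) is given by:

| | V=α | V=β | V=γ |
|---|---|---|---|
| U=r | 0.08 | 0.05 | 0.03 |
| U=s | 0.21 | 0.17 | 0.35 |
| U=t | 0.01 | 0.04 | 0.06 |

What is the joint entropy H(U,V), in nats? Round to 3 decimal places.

H(U,V) = −Σ p(x,y)·ln p(x,y) over all 9 cells.
  cell (r,α): −0.08·ln0.08 = 0.2021
  cell (r,β): −0.05·ln0.05 = 0.1498
  cell (r,γ): −0.03·ln0.03 = 0.1052
  cell (s,α): −0.21·ln0.21 = 0.3277
  cell (s,β): −0.17·ln0.17 = 0.3012
  cell (s,γ): −0.35·ln0.35 = 0.3674
  cell (t,α): −0.01·ln0.01 = 0.0461
  cell (t,β): −0.04·ln0.04 = 0.1288
  cell (t,γ): −0.06·ln0.06 = 0.1688
Sum = 1.797 nats.

1.797 nats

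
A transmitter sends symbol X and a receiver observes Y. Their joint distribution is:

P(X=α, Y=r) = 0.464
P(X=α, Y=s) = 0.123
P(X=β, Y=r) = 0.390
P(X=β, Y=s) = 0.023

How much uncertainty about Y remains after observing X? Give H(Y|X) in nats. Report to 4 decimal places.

0.3901 nats

Marginals: p(X) = (0.5870, 0.4130), p(Y) = (0.8540, 0.1460).
H(Y|X) = Σ p(X) · H(Y|X=·).
  X=α: p=0.5870, H(Y|X=α) = 0.5133
  X=β: p=0.4130, H(Y|X=β) = 0.2149
Weighted sum = 0.3901 nats.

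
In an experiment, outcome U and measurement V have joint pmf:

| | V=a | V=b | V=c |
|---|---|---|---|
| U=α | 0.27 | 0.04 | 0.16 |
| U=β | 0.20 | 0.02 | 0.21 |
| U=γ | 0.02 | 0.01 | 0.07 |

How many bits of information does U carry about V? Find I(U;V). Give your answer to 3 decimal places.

Marginals: p(U) = (0.4700, 0.4300, 0.1000), p(V) = (0.4900, 0.0700, 0.4400).
I(U;V) = Σ p(x,y)·log₂[p(x,y)/(p(x)p(y))].
  (α,a): 0.27·log₂(1.1724) = 0.0620
  (α,b): 0.04·log₂(1.2158) = 0.0113
  (α,c): 0.16·log₂(0.7737) = -0.0592
  (β,a): 0.20·log₂(0.9492) = -0.0150
  (β,b): 0.02·log₂(0.6645) = -0.0118
  (β,c): 0.21·log₂(1.1099) = 0.0316
  (γ,a): 0.02·log₂(0.4082) = -0.0259
  (γ,b): 0.01·log₂(1.4286) = 0.0051
  (γ,c): 0.07·log₂(1.5909) = 0.0469
Sum = 0.045 bits.

0.045 bits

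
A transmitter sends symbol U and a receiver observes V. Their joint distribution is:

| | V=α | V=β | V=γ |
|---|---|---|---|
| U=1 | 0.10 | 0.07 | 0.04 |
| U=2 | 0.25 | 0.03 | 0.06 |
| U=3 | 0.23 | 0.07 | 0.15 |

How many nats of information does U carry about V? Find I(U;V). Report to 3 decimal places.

0.043 nats

Marginals: p(U) = (0.2100, 0.3400, 0.4500), p(V) = (0.5800, 0.1700, 0.2500).
I(U;V) = Σ p(x,y)·ln[p(x,y)/(p(x)p(y))].
  (1,α): 0.10·ln(0.8210) = -0.0197
  (1,β): 0.07·ln(1.9608) = 0.0471
  (1,γ): 0.04·ln(0.7619) = -0.0109
  (2,α): 0.25·ln(1.2677) = 0.0593
  (2,β): 0.03·ln(0.5190) = -0.0197
  (2,γ): 0.06·ln(0.7059) = -0.0209
  (3,α): 0.23·ln(0.8812) = -0.0291
  (3,β): 0.07·ln(0.9150) = -0.0062
  (3,γ): 0.15·ln(1.3333) = 0.0432
Sum = 0.043 nats.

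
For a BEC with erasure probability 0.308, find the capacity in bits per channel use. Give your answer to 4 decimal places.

Binary erasure channel: capacity C = 1 − ε.
C = 1 − 0.308 = 0.6920 bits per channel use.

0.6920 bits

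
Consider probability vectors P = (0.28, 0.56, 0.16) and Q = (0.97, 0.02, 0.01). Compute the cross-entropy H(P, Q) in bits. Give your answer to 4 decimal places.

4.2359 bits

H(P,Q) = −Σ p·log₂ q.
  −0.28·log₂(0.97) = 0.01230
  −0.56·log₂(0.02) = 3.16056
  −0.16·log₂(0.01) = 1.06302
H(P,Q) = 4.2359 bits.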